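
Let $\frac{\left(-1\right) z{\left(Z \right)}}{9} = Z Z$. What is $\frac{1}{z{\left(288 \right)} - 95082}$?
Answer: $- \frac{1}{841578} \approx -1.1882 \cdot 10^{-6}$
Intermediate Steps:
$z{\left(Z \right)} = - 9 Z^{2}$ ($z{\left(Z \right)} = - 9 Z Z = - 9 Z^{2}$)
$\frac{1}{z{\left(288 \right)} - 95082} = \frac{1}{- 9 \cdot 288^{2} - 95082} = \frac{1}{\left(-9\right) 82944 - 95082} = \frac{1}{-746496 - 95082} = \frac{1}{-841578} = - \frac{1}{841578}$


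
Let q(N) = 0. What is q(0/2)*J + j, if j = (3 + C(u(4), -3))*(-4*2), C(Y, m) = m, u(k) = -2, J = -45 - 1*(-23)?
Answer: 0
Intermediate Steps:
J = -22 (J = -45 + 23 = -22)
j = 0 (j = (3 - 3)*(-4*2) = 0*(-8) = 0)
q(0/2)*J + j = 0*(-22) + 0 = 0 + 0 = 0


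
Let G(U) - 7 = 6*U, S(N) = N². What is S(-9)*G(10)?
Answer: 5427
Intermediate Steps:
G(U) = 7 + 6*U
S(-9)*G(10) = (-9)²*(7 + 6*10) = 81*(7 + 60) = 81*67 = 5427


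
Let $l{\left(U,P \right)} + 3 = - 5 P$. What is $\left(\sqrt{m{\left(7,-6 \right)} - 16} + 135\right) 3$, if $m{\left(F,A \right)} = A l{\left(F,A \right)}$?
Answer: $405 + 3 i \sqrt{178} \approx 405.0 + 40.025 i$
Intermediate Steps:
$l{\left(U,P \right)} = -3 - 5 P$
$m{\left(F,A \right)} = A \left(-3 - 5 A\right)$
$\left(\sqrt{m{\left(7,-6 \right)} - 16} + 135\right) 3 = \left(\sqrt{\left(-1\right) \left(-6\right) \left(3 + 5 \left(-6\right)\right) - 16} + 135\right) 3 = \left(\sqrt{\left(-1\right) \left(-6\right) \left(3 - 30\right) - 16} + 135\right) 3 = \left(\sqrt{\left(-1\right) \left(-6\right) \left(-27\right) - 16} + 135\right) 3 = \left(\sqrt{-162 - 16} + 135\right) 3 = \left(\sqrt{-178} + 135\right) 3 = \left(i \sqrt{178} + 135\right) 3 = \left(135 + i \sqrt{178}\right) 3 = 405 + 3 i \sqrt{178}$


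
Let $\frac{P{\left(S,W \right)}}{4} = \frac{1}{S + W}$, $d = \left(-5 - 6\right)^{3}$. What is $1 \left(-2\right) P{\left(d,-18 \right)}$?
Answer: $\frac{8}{1349} \approx 0.0059303$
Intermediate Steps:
$d = -1331$ ($d = \left(-5 - 6\right)^{3} = \left(-11\right)^{3} = -1331$)
$P{\left(S,W \right)} = \frac{4}{S + W}$
$1 \left(-2\right) P{\left(d,-18 \right)} = 1 \left(-2\right) \frac{4}{-1331 - 18} = - 2 \frac{4}{-1349} = - 2 \cdot 4 \left(- \frac{1}{1349}\right) = \left(-2\right) \left(- \frac{4}{1349}\right) = \frac{8}{1349}$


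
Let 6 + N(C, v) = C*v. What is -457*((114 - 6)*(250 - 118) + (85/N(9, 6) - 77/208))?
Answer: -2032877213/312 ≈ -6.5156e+6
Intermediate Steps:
N(C, v) = -6 + C*v
-457*((114 - 6)*(250 - 118) + (85/N(9, 6) - 77/208)) = -457*((114 - 6)*(250 - 118) + (85/(-6 + 9*6) - 77/208)) = -457*(108*132 + (85/(-6 + 54) - 77*1/208)) = -457*(14256 + (85/48 - 77/208)) = -457*(14256 + 437/312) = -457*4448309/312 = -2032877213/312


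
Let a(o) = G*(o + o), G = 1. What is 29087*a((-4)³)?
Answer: -3723136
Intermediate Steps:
a(o) = 2*o (a(o) = 1*(o + o) = 1*(2*o) = 2*o)
29087*a((-4)³) = 29087*(2*(-4)³) = 29087*(2*(-64)) = 29087*(-128) = -3723136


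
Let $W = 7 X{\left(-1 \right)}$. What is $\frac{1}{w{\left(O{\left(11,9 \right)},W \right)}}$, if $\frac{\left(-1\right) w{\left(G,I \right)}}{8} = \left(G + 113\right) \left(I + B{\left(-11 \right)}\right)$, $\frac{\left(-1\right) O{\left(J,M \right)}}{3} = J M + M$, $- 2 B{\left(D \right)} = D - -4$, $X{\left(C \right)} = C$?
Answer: $- \frac{1}{5908} \approx -0.00016926$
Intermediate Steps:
$B{\left(D \right)} = -2 - \frac{D}{2}$ ($B{\left(D \right)} = - \frac{D - -4}{2} = - \frac{D + 4}{2} = - \frac{4 + D}{2} = -2 - \frac{D}{2}$)
$O{\left(J,M \right)} = - 3 M - 3 J M$ ($O{\left(J,M \right)} = - 3 \left(J M + M\right) = - 3 \left(M + J M\right) = - 3 M - 3 J M$)
$W = -7$ ($W = 7 \left(-1\right) = -7$)
$w{\left(G,I \right)} = - 8 \left(113 + G\right) \left(\frac{7}{2} + I\right)$ ($w{\left(G,I \right)} = - 8 \left(G + 113\right) \left(I - - \frac{7}{2}\right) = - 8 \left(113 + G\right) \left(I + \left(-2 + \frac{11}{2}\right)\right) = - 8 \left(113 + G\right) \left(I + \frac{7}{2}\right) = - 8 \left(113 + G\right) \left(\frac{7}{2} + I\right)$)
$\frac{1}{w{\left(O{\left(11,9 \right)},W \right)}} = \frac{1}{-3164 - -6328 - 28 \left(\left(-3\right) 9 \left(1 + 11\right)\right) - 8 \left(\left(-3\right) 9 \left(1 + 11\right)\right) \left(-7\right)} = \frac{1}{-3164 + 6328 - 28 \left(\left(-3\right) 9 \cdot 12\right) - 8 \left(\left(-3\right) 9 \cdot 12\right) \left(-7\right)} = \frac{1}{-3164 + 6328 - -9072 - \left(-2592\right) \left(-7\right)} = \frac{1}{-3164 + 6328 + 9072 - 18144} = \frac{1}{-5908} = - \frac{1}{5908}$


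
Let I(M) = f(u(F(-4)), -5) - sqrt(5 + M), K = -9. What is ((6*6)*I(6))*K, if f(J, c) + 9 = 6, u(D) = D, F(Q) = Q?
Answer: 972 + 324*sqrt(11) ≈ 2046.6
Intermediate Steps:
f(J, c) = -3 (f(J, c) = -9 + 6 = -3)
I(M) = -3 - sqrt(5 + M)
((6*6)*I(6))*K = ((6*6)*(-3 - sqrt(5 + 6)))*(-9) = (36*(-3 - sqrt(11)))*(-9) = (-108 - 36*sqrt(11))*(-9) = 972 + 324*sqrt(11)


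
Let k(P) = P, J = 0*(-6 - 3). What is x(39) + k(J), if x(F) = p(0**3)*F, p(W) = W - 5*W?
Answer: 0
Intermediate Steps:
J = 0 (J = 0*(-9) = 0)
p(W) = -4*W
x(F) = 0 (x(F) = (-4*0**3)*F = (-4*0)*F = 0*F = 0)
x(39) + k(J) = 0 + 0 = 0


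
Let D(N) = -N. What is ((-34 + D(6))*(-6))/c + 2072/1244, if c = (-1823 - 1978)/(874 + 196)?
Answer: -25965294/394037 ≈ -65.896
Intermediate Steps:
c = -3801/1070 ≈ -3.5523
((-34 + D(6))*(-6))/c + 2072/1244 = ((-34 - 1*6)*(-6))/(-3801/1070) + 2072/1244 = ((-34 - 6)*(-6))*(-1070/3801) + 2072*(1/1244) = -40*(-6)*(-1070/3801) + 518/311 = 240*(-1070/3801) + 518/311 = -85600/1267 + 518/311 = -25965294/394037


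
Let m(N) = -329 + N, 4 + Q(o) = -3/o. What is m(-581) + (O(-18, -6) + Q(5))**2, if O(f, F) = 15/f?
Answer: -792431/900 ≈ -880.48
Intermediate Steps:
Q(o) = -4 - 3/o
m(-581) + (O(-18, -6) + Q(5))**2 = (-329 - 581) + (15/(-18) + (-4 - 3/5))**2 = -910 + (15*(-1/18) + (-4 - 3*1/5))**2 = -910 + (-5/6 + (-4 - 3/5))**2 = -910 + (-5/6 - 23/5)**2 = -910 + (-163/30)**2 = -910 + 26569/900 = -792431/900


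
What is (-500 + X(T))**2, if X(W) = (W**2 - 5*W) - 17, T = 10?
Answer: 218089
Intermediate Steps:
X(W) = -17 + W**2 - 5*W
(-500 + X(T))**2 = (-500 + (-17 + 10**2 - 5*10))**2 = (-500 + (-17 + 100 - 50))**2 = (-500 + 33)**2 = (-467)**2 = 218089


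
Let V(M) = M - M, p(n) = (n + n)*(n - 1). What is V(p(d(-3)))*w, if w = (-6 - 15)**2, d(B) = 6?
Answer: 0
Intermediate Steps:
p(n) = 2*n*(-1 + n) (p(n) = (2*n)*(-1 + n) = 2*n*(-1 + n))
V(M) = 0
w = 441 (w = (-21)**2 = 441)
V(p(d(-3)))*w = 0*441 = 0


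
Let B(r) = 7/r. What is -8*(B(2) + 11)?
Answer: -116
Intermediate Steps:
-8*(B(2) + 11) = -8*(7/2 + 11) = -8*29/2 = -116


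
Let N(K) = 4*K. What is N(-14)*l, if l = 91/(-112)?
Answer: 91/2 ≈ 45.500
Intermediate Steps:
l = -13/16 (l = 91*(-1/112) = -13/16 ≈ -0.81250)
N(-14)*l = (4*(-14))*(-13/16) = -56*(-13/16) = 91/2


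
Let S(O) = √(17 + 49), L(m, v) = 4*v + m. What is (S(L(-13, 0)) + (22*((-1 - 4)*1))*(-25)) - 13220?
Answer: -10470 + √66 ≈ -10462.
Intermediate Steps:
L(m, v) = m + 4*v
S(O) = √66
(S(L(-13, 0)) + (22*((-1 - 4)*1))*(-25)) - 13220 = (√66 + (22*((-1 - 4)*1))*(-25)) - 13220 = (√66 + (22*(-5*1))*(-25)) - 13220 = (√66 + (22*(-5))*(-25)) - 13220 = (√66 - 110*(-25)) - 13220 = (√66 + 2750) - 13220 = (2750 + √66) - 13220 = -10470 + √66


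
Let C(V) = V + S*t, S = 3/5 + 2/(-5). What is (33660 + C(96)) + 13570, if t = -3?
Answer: 236627/5 ≈ 47325.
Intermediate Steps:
S = 1/5 (S = 3*(1/5) + 2*(-1/5) = 3/5 - 2/5 = 1/5 ≈ 0.20000)
C(V) = -3/5 + V (C(V) = V + (1/5)*(-3) = V - 3/5 = -3/5 + V)
(33660 + C(96)) + 13570 = (33660 + (-3/5 + 96)) + 13570 = (33660 + 477/5) + 13570 = 168777/5 + 13570 = 236627/5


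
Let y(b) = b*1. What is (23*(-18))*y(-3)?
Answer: 1242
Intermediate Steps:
y(b) = b
(23*(-18))*y(-3) = (23*(-18))*(-3) = -414*(-3) = 1242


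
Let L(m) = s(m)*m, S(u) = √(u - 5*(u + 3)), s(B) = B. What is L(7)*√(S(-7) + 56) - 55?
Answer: -55 + 49*√(56 + √13) ≈ 323.30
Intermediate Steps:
S(u) = √(-15 - 4*u) (S(u) = √(u - 5*(3 + u)) = √(u + (-15 - 5*u)) = √(-15 - 4*u))
L(m) = m² (L(m) = m*m = m²)
L(7)*√(S(-7) + 56) - 55 = 7²*√(√(-15 - 4*(-7)) + 56) - 55 = 49*√(√(-15 + 28) + 56) - 55 = 49*√(√13 + 56) - 55 = 49*√(56 + √13) - 55 = -55 + 49*√(56 + √13)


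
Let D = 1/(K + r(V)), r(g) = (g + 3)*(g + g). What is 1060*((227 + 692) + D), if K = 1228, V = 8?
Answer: 341923405/351 ≈ 9.7414e+5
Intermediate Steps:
r(g) = 2*g*(3 + g) (r(g) = (3 + g)*(2*g) = 2*g*(3 + g))
D = 1/1404 (D = 1/(1228 + 2*8*(3 + 8)) = 1/(1228 + 2*8*11) = 1/(1228 + 176) = 1/1404 ≈ 0.00071225)
1060*((227 + 692) + D) = 1060*((227 + 692) + 1/1404) = 1060*(919 + 1/1404) = 1060*(1290277/1404) = 341923405/351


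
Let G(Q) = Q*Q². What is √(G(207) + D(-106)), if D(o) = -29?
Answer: √8869714 ≈ 2978.2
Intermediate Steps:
G(Q) = Q³
√(G(207) + D(-106)) = √(207³ - 29) = √(8869743 - 29) = √8869714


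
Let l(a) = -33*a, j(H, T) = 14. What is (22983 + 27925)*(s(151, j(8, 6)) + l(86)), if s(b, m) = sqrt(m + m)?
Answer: -144476904 + 101816*sqrt(7) ≈ -1.4421e+8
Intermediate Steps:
s(b, m) = sqrt(2)*sqrt(m) (s(b, m) = sqrt(2*m) = sqrt(2)*sqrt(m))
(22983 + 27925)*(s(151, j(8, 6)) + l(86)) = (22983 + 27925)*(sqrt(2)*sqrt(14) - 33*86) = 50908*(2*sqrt(7) - 2838) = 50908*(-2838 + 2*sqrt(7)) = -144476904 + 101816*sqrt(7)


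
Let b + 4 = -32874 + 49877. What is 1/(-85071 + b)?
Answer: -1/68072 ≈ -1.4690e-5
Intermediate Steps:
b = 16999 (b = -4 + (-32874 + 49877) = -4 + 17003 = 16999)
1/(-85071 + b) = 1/(-85071 + 16999) = 1/(-68072) = -1/68072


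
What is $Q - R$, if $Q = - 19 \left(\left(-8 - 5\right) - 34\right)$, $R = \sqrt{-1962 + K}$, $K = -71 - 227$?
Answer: $893 - 2 i \sqrt{565} \approx 893.0 - 47.539 i$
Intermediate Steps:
$K = -298$ ($K = -71 - 227 = -298$)
$R = 2 i \sqrt{565}$ ($R = \sqrt{-1962 - 298} = \sqrt{-2260} = 2 i \sqrt{565} \approx 47.539 i$)
$Q = 893$ ($Q = - 19 \left(-13 - 34\right) = \left(-19\right) \left(-47\right) = 893$)
$Q - R = 893 - 2 i \sqrt{565}$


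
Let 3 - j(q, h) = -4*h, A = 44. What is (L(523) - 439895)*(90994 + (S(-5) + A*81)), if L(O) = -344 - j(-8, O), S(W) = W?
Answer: -41824006702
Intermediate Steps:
j(q, h) = 3 + 4*h (j(q, h) = 3 - (-4)*h = 3 + 4*h)
L(O) = -347 - 4*O (L(O) = -344 - (3 + 4*O) = -344 + (-3 - 4*O) = -347 - 4*O)
(L(523) - 439895)*(90994 + (S(-5) + A*81)) = ((-347 - 4*523) - 439895)*(90994 + (-5 + 44*81)) = ((-347 - 2092) - 439895)*(90994 + (-5 + 3564)) = (-2439 - 439895)*(90994 + 3559) = -442334*94553 = -41824006702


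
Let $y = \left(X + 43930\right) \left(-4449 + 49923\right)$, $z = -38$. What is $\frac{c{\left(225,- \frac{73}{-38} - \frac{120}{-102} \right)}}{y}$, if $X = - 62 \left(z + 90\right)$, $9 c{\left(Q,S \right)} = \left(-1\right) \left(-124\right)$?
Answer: $\frac{31}{4164895449} \approx 7.4432 \cdot 10^{-9}$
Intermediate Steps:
$c{\left(Q,S \right)} = \frac{124}{9}$ ($c{\left(Q,S \right)} = \frac{\left(-1\right) \left(-124\right)}{9} = \frac{1}{9} \cdot 124 = \frac{124}{9}$)
$X = -3224$ ($X = - 62 \left(-38 + 90\right) = \left(-62\right) 52 = -3224$)
$y = 1851064644$ ($y = \left(-3224 + 43930\right) \left(-4449 + 49923\right) = 40706 \cdot 45474 = 1851064644$)
$\frac{c{\left(225,- \frac{73}{-38} - \frac{120}{-102} \right)}}{y} = \frac{124}{9 \cdot 1851064644} = \frac{124}{9} \cdot \frac{1}{1851064644} = \frac{31}{4164895449}$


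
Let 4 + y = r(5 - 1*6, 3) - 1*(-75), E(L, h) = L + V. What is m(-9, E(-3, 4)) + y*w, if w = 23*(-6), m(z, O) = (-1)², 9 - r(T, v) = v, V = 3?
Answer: -10625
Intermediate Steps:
E(L, h) = 3 + L (E(L, h) = L + 3 = 3 + L)
r(T, v) = 9 - v
m(z, O) = 1
w = -138
y = 77 (y = -4 + ((9 - 1*3) - 1*(-75)) = -4 + ((9 - 3) + 75) = -4 + (6 + 75) = -4 + 81 = 77)
m(-9, E(-3, 4)) + y*w = 1 + 77*(-138) = 1 - 10626 = -10625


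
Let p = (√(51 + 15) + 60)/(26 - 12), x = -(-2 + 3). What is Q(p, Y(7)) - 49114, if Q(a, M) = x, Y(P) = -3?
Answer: -49115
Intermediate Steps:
x = -1 (x = -1*1 = -1)
p = 30/7 + √66/14 (p = (√66 + 60)/14 = (60 + √66)*(1/14) = 30/7 + √66/14 ≈ 4.8660)
Q(a, M) = -1
Q(p, Y(7)) - 49114 = -1 - 49114 = -49115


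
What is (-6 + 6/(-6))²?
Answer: 49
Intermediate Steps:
(-6 + 6/(-6))² = (-6 + 6*(-⅙))² = (-6 - 1)² = (-7)² = 49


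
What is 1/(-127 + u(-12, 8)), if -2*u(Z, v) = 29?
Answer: -2/283 ≈ -0.0070671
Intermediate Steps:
u(Z, v) = -29/2 (u(Z, v) = -½*29 = -29/2)
1/(-127 + u(-12, 8)) = 1/(-127 - 29/2) = 1/(-283/2) = -2/283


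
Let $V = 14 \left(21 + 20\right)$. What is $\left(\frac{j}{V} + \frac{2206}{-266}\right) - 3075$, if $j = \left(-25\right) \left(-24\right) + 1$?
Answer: $- \frac{33614977}{10906} \approx -3082.2$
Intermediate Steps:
$j = 601$ ($j = 600 + 1 = 601$)
$V = 574$ ($V = 14 \cdot 41 = 574$)
$\left(\frac{j}{V} + \frac{2206}{-266}\right) - 3075 = \left(\frac{601}{574} + \frac{2206}{-266}\right) - 3075 = \left(601 \cdot \frac{1}{574} + 2206 \left(- \frac{1}{266}\right)\right) - 3075 = \left(\frac{601}{574} - \frac{1103}{133}\right) - 3075 = - \frac{79027}{10906} - 3075 = - \frac{33614977}{10906}$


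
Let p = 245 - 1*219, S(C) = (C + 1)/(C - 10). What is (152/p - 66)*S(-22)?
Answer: -8211/208 ≈ -39.476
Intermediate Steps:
S(C) = (1 + C)/(-10 + C)
p = 26 (p = 245 - 219 = 26)
(152/p - 66)*S(-22) = (152/26 - 66)*((1 - 22)/(-10 - 22)) = (152*(1/26) - 66)*(-21/(-32)) = (76/13 - 66)*(-1/32*(-21)) = -782/13*21/32 = -8211/208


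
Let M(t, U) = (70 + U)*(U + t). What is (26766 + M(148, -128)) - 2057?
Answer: 23549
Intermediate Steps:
(26766 + M(148, -128)) - 2057 = (26766 + ((-128)² + 70*(-128) + 70*148 - 128*148)) - 2057 = (26766 + (16384 - 8960 + 10360 - 18944)) - 2057 = (26766 - 1160) - 2057 = 25606 - 2057 = 23549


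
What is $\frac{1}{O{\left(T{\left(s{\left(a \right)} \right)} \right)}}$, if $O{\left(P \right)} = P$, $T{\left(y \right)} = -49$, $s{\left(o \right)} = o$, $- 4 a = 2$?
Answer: $- \frac{1}{49} \approx -0.020408$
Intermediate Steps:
$a = - \frac{1}{2}$ ($a = \left(- \frac{1}{4}\right) 2 = - \frac{1}{2} \approx -0.5$)
$\frac{1}{O{\left(T{\left(s{\left(a \right)} \right)} \right)}} = \frac{1}{-49} = - \frac{1}{49}$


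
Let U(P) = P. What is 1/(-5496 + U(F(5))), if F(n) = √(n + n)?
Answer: -2748/15103003 - √10/30206006 ≈ -0.00018206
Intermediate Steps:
F(n) = √2*√n (F(n) = √(2*n) = √2*√n)
1/(-5496 + U(F(5))) = 1/(-5496 + √2*√5) = 1/(-5496 + √10)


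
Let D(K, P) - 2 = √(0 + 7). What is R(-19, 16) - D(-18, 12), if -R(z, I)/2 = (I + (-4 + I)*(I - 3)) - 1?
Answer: -344 - √7 ≈ -346.65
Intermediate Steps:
R(z, I) = 2 - 2*I - 2*(-4 + I)*(-3 + I) (R(z, I) = -2*((I + (-4 + I)*(I - 3)) - 1) = -2*((I + (-4 + I)*(-3 + I)) - 1) = -2*(-1 + I + (-4 + I)*(-3 + I)) = 2 - 2*I - 2*(-4 + I)*(-3 + I))
D(K, P) = 2 + √7 (D(K, P) = 2 + √(0 + 7) = 2 + √7)
R(-19, 16) - D(-18, 12) = (-22 - 2*16² + 12*16) - (2 + √7) = (-22 - 2*256 + 192) + (-2 - √7) = (-22 - 512 + 192) + (-2 - √7) = -342 + (-2 - √7) = -344 - √7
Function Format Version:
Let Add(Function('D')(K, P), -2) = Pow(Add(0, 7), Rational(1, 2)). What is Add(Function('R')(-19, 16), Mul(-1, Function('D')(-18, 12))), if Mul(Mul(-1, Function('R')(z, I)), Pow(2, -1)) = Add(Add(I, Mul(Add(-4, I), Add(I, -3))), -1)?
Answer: Add(-344, Mul(-1, Pow(7, Rational(1, 2)))) ≈ -346.65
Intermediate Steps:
Function('R')(z, I) = Add(2, Mul(-2, I), Mul(-2, Add(-4, I), Add(-3, I))) (Function('R')(z, I) = Mul(-2, Add(Add(I, Mul(Add(-4, I), Add(I, -3))), -1)) = Mul(-2, Add(Add(I, Mul(Add(-4, I), Add(-3, I))), -1)) = Mul(-2, Add(-1, I, Mul(Add(-4, I), Add(-3, I)))) = Add(2, Mul(-2, I), Mul(-2, Add(-4, I), Add(-3, I))))
Function('D')(K, P) = Add(2, Pow(7, Rational(1, 2))) (Function('D')(K, P) = Add(2, Pow(Add(0, 7), Rational(1, 2))) = Add(2, Pow(7, Rational(1, 2))))
Add(Function('R')(-19, 16), Mul(-1, Function('D')(-18, 12))) = Add(Add(-22, Mul(-2, Pow(16, 2)), Mul(12, 16)), Mul(-1, Add(2, Pow(7, Rational(1, 2))))) = Add(Add(-22, Mul(-2, 256), 192), Add(-2, Mul(-1, Pow(7, Rational(1, 2))))) = Add(Add(-22, -512, 192), Add(-2, Mul(-1, Pow(7, Rational(1, 2))))) = Add(-342, Add(-2, Mul(-1, Pow(7, Rational(1, 2))))) = Add(-344, Mul(-1, Pow(7, Rational(1, 2))))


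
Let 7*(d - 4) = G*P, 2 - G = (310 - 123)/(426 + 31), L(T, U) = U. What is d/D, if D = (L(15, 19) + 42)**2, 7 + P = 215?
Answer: 164012/11903479 ≈ 0.013778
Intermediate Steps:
P = 208 (P = -7 + 215 = 208)
G = 727/457 (G = 2 - (310 - 123)/(426 + 31) = 2 - 187/457 = 727/457 ≈ 1.5908)
D = 3721 (D = (19 + 42)**2 = 61**2 = 3721)
d = 164012/3199 (d = 4 + ((727/457)*208)/7 = 4 + (1/7)*(151216/457) = 4 + 151216/3199 = 164012/3199 ≈ 51.270)
d/D = (164012/3199)/3721 = (164012/3199)*(1/3721) = 164012/11903479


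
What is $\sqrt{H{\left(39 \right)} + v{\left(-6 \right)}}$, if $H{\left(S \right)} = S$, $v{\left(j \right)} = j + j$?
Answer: $3 \sqrt{3} \approx 5.1962$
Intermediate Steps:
$v{\left(j \right)} = 2 j$
$\sqrt{H{\left(39 \right)} + v{\left(-6 \right)}} = \sqrt{39 + 2 \left(-6\right)} = \sqrt{39 - 12} = \sqrt{27} = 3 \sqrt{3}$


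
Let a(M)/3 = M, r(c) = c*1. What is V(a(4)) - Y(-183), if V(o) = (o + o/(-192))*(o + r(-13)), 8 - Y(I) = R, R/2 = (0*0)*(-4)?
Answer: -319/16 ≈ -19.938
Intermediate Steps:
r(c) = c
a(M) = 3*M
R = 0 (R = 2*((0*0)*(-4)) = 2*(0*(-4)) = 2*0 = 0)
Y(I) = 8 (Y(I) = 8 - 1*0 = 8 + 0 = 8)
V(o) = 191*o*(-13 + o)/192 (V(o) = (o + o/(-192))*(o - 13) = (o + o*(-1/192))*(-13 + o) = (o - o/192)*(-13 + o) = (191*o/192)*(-13 + o) = 191*o*(-13 + o)/192)
V(a(4)) - Y(-183) = 191*(3*4)*(-13 + 3*4)/192 - 1*8 = (191/192)*12*(-13 + 12) - 8 = (191/192)*12*(-1) - 8 = -191/16 - 8 = -319/16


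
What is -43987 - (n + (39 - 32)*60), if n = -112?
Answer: -44295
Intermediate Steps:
-43987 - (n + (39 - 32)*60) = -43987 - (-112 + (39 - 32)*60) = -43987 - (-112 + 7*60) = -43987 - (-112 + 420) = -43987 - 1*308 = -43987 - 308 = -44295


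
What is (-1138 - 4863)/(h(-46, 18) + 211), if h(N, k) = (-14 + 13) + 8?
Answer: -6001/218 ≈ -27.528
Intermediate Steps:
h(N, k) = 7 (h(N, k) = -1 + 8 = 7)
(-1138 - 4863)/(h(-46, 18) + 211) = (-1138 - 4863)/(7 + 211) = -6001/218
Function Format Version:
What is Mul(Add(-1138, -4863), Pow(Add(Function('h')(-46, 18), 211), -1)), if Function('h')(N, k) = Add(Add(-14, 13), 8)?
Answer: Rational(-6001, 218) ≈ -27.528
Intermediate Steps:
Function('h')(N, k) = 7 (Function('h')(N, k) = Add(-1, 8) = 7)
Mul(Add(-1138, -4863), Pow(Add(Function('h')(-46, 18), 211), -1)) = Mul(Add(-1138, -4863), Pow(Add(7, 211), -1)) = Mul(-6001, Pow(218, -1)) = Mul(-6001, Rational(1, 218)) = Rational(-6001, 218)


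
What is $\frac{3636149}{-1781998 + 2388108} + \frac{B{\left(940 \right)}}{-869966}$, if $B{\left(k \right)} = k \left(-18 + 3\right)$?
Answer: $\frac{1585936075967}{263647546130} \approx 6.0154$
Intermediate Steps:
$B{\left(k \right)} = - 15 k$ ($B{\left(k \right)} = k \left(-15\right) = - 15 k$)
$\frac{3636149}{-1781998 + 2388108} + \frac{B{\left(940 \right)}}{-869966} = \frac{3636149}{-1781998 + 2388108} + \frac{\left(-15\right) 940}{-869966} = \frac{3636149}{606110} - - \frac{7050}{434983} = 3636149 \cdot \frac{1}{606110} + \frac{7050}{434983} = \frac{3636149}{606110} + \frac{7050}{434983} = \frac{1585936075967}{263647546130}$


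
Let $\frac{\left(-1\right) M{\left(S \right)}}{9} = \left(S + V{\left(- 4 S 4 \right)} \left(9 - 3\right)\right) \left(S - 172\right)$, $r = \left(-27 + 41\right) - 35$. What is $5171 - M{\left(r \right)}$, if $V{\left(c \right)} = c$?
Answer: $-3460144$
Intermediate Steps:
$r = -21$ ($r = 14 - 35 = -21$)
$M{\left(S \right)} = 855 S \left(-172 + S\right)$ ($M{\left(S \right)} = - 9 \left(S + - 4 S 4 \left(9 - 3\right)\right) \left(S - 172\right) = - 9 \left(S + - 16 S \left(9 - 3\right)\right) \left(-172 + S\right) = - 9 \left(S + - 16 S 6\right) \left(-172 + S\right) = - 9 \left(S - 96 S\right) \left(-172 + S\right) = - 9 - 95 S \left(-172 + S\right) = - 9 \left(- 95 S \left(-172 + S\right)\right) = 855 S \left(-172 + S\right)$)
$5171 - M{\left(r \right)} = 5171 - 855 \left(-21\right) \left(-172 - 21\right) = 5171 - 855 \left(-21\right) \left(-193\right) = 5171 - 3465315 = -3460144$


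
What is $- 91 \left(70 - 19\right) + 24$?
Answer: $-4617$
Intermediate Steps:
$- 91 \left(70 - 19\right) + 24 = \left(-91\right) 51 + 24 = -4641 + 24 = -4617$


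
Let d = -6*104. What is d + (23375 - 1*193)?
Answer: 22558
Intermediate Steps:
d = -624
d + (23375 - 1*193) = -624 + (23375 - 1*193) = -624 + (23375 - 193) = -624 + 23182 = 22558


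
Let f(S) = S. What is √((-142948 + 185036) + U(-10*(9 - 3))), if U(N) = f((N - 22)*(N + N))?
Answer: 2*√12982 ≈ 227.88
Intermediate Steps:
U(N) = 2*N*(-22 + N) (U(N) = (N - 22)*(N + N) = (-22 + N)*(2*N) = 2*N*(-22 + N))
√((-142948 + 185036) + U(-10*(9 - 3))) = √((-142948 + 185036) + 2*(-10*(9 - 3))*(-22 - 10*(9 - 3))) = √(42088 + 2*(-10*6)*(-22 - 10*6)) = √(42088 + 2*(-60)*(-22 - 60)) = √(42088 + 2*(-60)*(-82)) = √(42088 + 9840) = √51928 = 2*√12982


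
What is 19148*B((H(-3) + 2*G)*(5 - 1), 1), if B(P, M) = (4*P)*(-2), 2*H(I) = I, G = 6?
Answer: -6433728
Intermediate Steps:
H(I) = I/2
B(P, M) = -8*P
19148*B((H(-3) + 2*G)*(5 - 1), 1) = 19148*(-8*((½)*(-3) + 2*6)*(5 - 1)) = 19148*(-8*(-3/2 + 12)*4) = 19148*(-84*4) = 19148*(-8*42) = 19148*(-336) = -6433728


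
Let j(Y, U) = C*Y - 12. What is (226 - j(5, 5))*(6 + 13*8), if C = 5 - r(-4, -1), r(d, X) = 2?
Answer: 24530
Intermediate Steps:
C = 3 (C = 5 - 1*2 = 5 - 2 = 3)
j(Y, U) = -12 + 3*Y (j(Y, U) = 3*Y - 12 = -12 + 3*Y)
(226 - j(5, 5))*(6 + 13*8) = (226 - (-12 + 3*5))*(6 + 13*8) = (226 - (-12 + 15))*(6 + 104) = (226 - 1*3)*110 = (226 - 3)*110 = 223*110 = 24530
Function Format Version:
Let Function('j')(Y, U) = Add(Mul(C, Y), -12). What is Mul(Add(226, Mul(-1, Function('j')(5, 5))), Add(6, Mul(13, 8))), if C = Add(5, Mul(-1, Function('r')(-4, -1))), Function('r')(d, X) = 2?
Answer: 24530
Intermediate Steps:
C = 3 (C = Add(5, Mul(-1, 2)) = Add(5, -2) = 3)
Function('j')(Y, U) = Add(-12, Mul(3, Y)) (Function('j')(Y, U) = Add(Mul(3, Y), -12) = Add(-12, Mul(3, Y)))
Mul(Add(226, Mul(-1, Function('j')(5, 5))), Add(6, Mul(13, 8))) = Mul(Add(226, Mul(-1, Add(-12, Mul(3, 5)))), Add(6, Mul(13, 8))) = Mul(Add(226, Mul(-1, Add(-12, 15))), Add(6, 104)) = Mul(Add(226, Mul(-1, 3)), 110) = Mul(Add(226, -3), 110) = Mul(223, 110) = 24530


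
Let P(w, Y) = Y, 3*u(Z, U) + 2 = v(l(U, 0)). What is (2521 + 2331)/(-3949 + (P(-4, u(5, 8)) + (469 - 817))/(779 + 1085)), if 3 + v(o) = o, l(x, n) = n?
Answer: -27132384/22083857 ≈ -1.2286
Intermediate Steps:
v(o) = -3 + o
u(Z, U) = -5/3 (u(Z, U) = -2/3 + (-3 + 0)/3 = -2/3 + (1/3)*(-3) = -2/3 - 1 = -5/3)
(2521 + 2331)/(-3949 + (P(-4, u(5, 8)) + (469 - 817))/(779 + 1085)) = (2521 + 2331)/(-3949 + (-5/3 + (469 - 817))/(779 + 1085)) = 4852/(-3949 + (-5/3 - 348)/1864) = 4852/(-3949 - 1049/3*1/1864) = 4852/(-3949 - 1049/5592) = 4852/(-22083857/5592) = 4852*(-5592/22083857) = -27132384/22083857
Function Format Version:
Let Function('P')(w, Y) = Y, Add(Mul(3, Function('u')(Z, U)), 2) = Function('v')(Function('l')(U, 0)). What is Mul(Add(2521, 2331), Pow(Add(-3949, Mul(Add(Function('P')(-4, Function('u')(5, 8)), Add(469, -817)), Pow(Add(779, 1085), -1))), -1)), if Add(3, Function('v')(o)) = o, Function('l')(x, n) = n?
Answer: Rational(-27132384, 22083857) ≈ -1.2286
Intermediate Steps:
Function('v')(o) = Add(-3, o)
Function('u')(Z, U) = Rational(-5, 3) (Function('u')(Z, U) = Add(Rational(-2, 3), Mul(Rational(1, 3), Add(-3, 0))) = Add(Rational(-2, 3), Mul(Rational(1, 3), -3)) = Add(Rational(-2, 3), -1) = Rational(-5, 3))
Mul(Add(2521, 2331), Pow(Add(-3949, Mul(Add(Function('P')(-4, Function('u')(5, 8)), Add(469, -817)), Pow(Add(779, 1085), -1))), -1)) = Mul(Add(2521, 2331), Pow(Add(-3949, Mul(Add(Rational(-5, 3), Add(469, -817)), Pow(Add(779, 1085), -1))), -1)) = Mul(4852, Pow(Add(-3949, Mul(Add(Rational(-5, 3), -348), Pow(1864, -1))), -1)) = Mul(4852, Pow(Add(-3949, Mul(Rational(-1049, 3), Rational(1, 1864))), -1)) = Mul(4852, Pow(Add(-3949, Rational(-1049, 5592)), -1)) = Mul(4852, Pow(Rational(-22083857, 5592), -1)) = Mul(4852, Rational(-5592, 22083857)) = Rational(-27132384, 22083857)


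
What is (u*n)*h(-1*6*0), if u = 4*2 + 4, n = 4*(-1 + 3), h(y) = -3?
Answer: -288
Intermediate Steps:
n = 8 (n = 4*2 = 8)
u = 12 (u = 8 + 4 = 12)
(u*n)*h(-1*6*0) = (12*8)*(-3) = 96*(-3) = -288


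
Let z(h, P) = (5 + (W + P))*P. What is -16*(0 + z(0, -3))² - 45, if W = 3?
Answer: -3645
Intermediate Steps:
z(h, P) = P*(8 + P) (z(h, P) = (5 + (3 + P))*P = (8 + P)*P = P*(8 + P))
-16*(0 + z(0, -3))² - 45 = -16*(0 - 3*(8 - 3))² - 45 = -16*(0 - 3*5)² - 45 = -16*(0 - 15)² - 45 = -16*(-15)² - 45 = -16*225 - 45 = -3600 - 45 = -3645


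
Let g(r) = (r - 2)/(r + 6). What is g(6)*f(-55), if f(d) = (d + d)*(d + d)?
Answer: 12100/3 ≈ 4033.3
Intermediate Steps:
f(d) = 4*d² (f(d) = (2*d)*(2*d) = 4*d²)
g(r) = (-2 + r)/(6 + r)
g(6)*f(-55) = ((-2 + 6)/(6 + 6))*(4*(-55)²) = (4/12)*(4*3025) = ((1/12)*4)*12100 = (⅓)*12100 = 12100/3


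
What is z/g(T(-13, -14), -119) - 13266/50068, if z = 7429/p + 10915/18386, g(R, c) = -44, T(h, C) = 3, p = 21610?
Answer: -3915102971163/13676499965755 ≈ -0.28626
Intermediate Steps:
z = 93115686/99330365 (z = 7429/21610 + 10915/18386 = 93115686/99330365 ≈ 0.93743)
z/g(T(-13, -14), -119) - 13266/50068 = (93115686/99330365)/(-44) - 13266/50068 = (93115686/99330365)*(-1/44) - 13266*1/50068 = -46557843/2185268030 - 6633/25034 = -3915102971163/13676499965755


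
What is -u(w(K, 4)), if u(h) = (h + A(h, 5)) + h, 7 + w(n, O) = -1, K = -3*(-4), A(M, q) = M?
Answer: 24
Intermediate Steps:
K = 12
w(n, O) = -8 (w(n, O) = -7 - 1 = -8)
u(h) = 3*h (u(h) = (h + h) + h = 2*h + h = 3*h)
-u(w(K, 4)) = -3*(-8) = -1*(-24) = 24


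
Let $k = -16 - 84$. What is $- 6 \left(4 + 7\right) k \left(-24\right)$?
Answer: $-158400$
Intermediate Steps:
$k = -100$ ($k = -16 - 84 = -100$)
$- 6 \left(4 + 7\right) k \left(-24\right) = - 6 \left(4 + 7\right) \left(-100\right) \left(-24\right) = \left(-6\right) 11 \left(-100\right) \left(-24\right) = \left(-66\right) \left(-100\right) \left(-24\right) = 6600 \left(-24\right) = -158400$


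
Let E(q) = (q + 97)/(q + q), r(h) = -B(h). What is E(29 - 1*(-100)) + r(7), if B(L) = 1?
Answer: -16/129 ≈ -0.12403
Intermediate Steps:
r(h) = -1 (r(h) = -1*1 = -1)
E(q) = (97 + q)/(2*q) (E(q) = (97 + q)/((2*q)) = (97 + q)*(1/(2*q)) = (97 + q)/(2*q))
E(29 - 1*(-100)) + r(7) = (97 + (29 - 1*(-100)))/(2*(29 - 1*(-100))) - 1 = (97 + (29 + 100))/(2*(29 + 100)) - 1 = (½)*(97 + 129)/129 - 1 = (½)*(1/129)*226 - 1 = 113/129 - 1 = -16/129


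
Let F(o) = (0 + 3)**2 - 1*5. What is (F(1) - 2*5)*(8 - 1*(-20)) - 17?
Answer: -185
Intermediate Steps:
F(o) = 4 (F(o) = 3**2 - 5 = 9 - 5 = 4)
(F(1) - 2*5)*(8 - 1*(-20)) - 17 = (4 - 2*5)*(8 - 1*(-20)) - 17 = (4 - 10)*(8 + 20) - 17 = -6*28 - 17 = -168 - 17 = -185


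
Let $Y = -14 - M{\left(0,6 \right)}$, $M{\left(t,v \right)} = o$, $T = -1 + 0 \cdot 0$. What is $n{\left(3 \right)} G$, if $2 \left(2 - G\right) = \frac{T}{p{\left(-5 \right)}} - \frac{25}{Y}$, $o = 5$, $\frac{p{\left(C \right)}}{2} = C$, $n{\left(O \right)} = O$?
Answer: $\frac{1473}{380} \approx 3.8763$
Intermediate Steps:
$p{\left(C \right)} = 2 C$
$T = -1$ ($T = -1 + 0 = -1$)
$M{\left(t,v \right)} = 5$
$Y = -19$ ($Y = -14 - 5 = -19$)
$G = \frac{491}{380}$ ($G = 2 - \frac{- \frac{1}{2 \left(-5\right)} - \frac{25}{-19}}{2} = 2 - \frac{- \frac{1}{-10} - - \frac{25}{19}}{2} = 2 - \frac{\left(-1\right) \left(- \frac{1}{10}\right) + \frac{25}{19}}{2} = 2 - \frac{\frac{1}{10} + \frac{25}{19}}{2} = 2 - \frac{269}{380} = \frac{491}{380} \approx 1.2921$)
$n{\left(3 \right)} G = 3 \cdot \frac{491}{380} = \frac{1473}{380}$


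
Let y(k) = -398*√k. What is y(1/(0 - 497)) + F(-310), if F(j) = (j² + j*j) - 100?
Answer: 192100 - 398*I*√497/497 ≈ 1.921e+5 - 17.853*I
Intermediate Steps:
F(j) = -100 + 2*j² (F(j) = (j² + j²) - 100 = 2*j² - 100 = -100 + 2*j²)
y(1/(0 - 497)) + F(-310) = -398*I*√497/497 + (-100 + 2*(-310)²) = -398*I*√497/497 + (-100 + 2*96100) = -398*I*√497/497 + (-100 + 192200) = -398*I*√497/497 + 192100 = 192100 - 398*I*√497/497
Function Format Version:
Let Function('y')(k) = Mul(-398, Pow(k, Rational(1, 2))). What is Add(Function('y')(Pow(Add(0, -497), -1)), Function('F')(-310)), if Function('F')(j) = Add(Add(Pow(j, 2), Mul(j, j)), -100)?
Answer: Add(192100, Mul(Rational(-398, 497), I, Pow(497, Rational(1, 2)))) ≈ Add(1.9210e+5, Mul(-17.853, I))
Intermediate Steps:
Function('F')(j) = Add(-100, Mul(2, Pow(j, 2))) (Function('F')(j) = Add(Add(Pow(j, 2), Pow(j, 2)), -100) = Add(Mul(2, Pow(j, 2)), -100) = Add(-100, Mul(2, Pow(j, 2))))
Add(Function('y')(Pow(Add(0, -497), -1)), Function('F')(-310)) = Add(Mul(-398, Pow(Pow(Add(0, -497), -1), Rational(1, 2))), Add(-100, Mul(2, Pow(-310, 2)))) = Add(Mul(-398, Pow(Pow(-497, -1), Rational(1, 2))), Add(-100, Mul(2, 96100))) = Add(Mul(-398, Pow(Rational(-1, 497), Rational(1, 2))), Add(-100, 192200)) = Add(Mul(-398, Mul(Rational(1, 497), I, Pow(497, Rational(1, 2)))), 192100) = Add(Mul(Rational(-398, 497), I, Pow(497, Rational(1, 2))), 192100) = Add(192100, Mul(Rational(-398, 497), I, Pow(497, Rational(1, 2))))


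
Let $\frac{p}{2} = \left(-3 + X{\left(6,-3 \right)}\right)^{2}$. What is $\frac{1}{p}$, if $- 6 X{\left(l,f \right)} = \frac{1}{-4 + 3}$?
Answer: $\frac{18}{289} \approx 0.062284$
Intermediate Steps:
$X{\left(l,f \right)} = \frac{1}{6}$ ($X{\left(l,f \right)} = - \frac{1}{6 \left(-4 + 3\right)} = - \frac{1}{6 \left(-1\right)} = \left(- \frac{1}{6}\right) \left(-1\right) = \frac{1}{6}$)
$p = \frac{289}{18}$ ($p = 2 \left(-3 + \frac{1}{6}\right)^{2} = 2 \left(- \frac{17}{6}\right)^{2} = 2 \cdot \frac{289}{36} = \frac{289}{18} \approx 16.056$)
$\frac{1}{p} = \frac{1}{\frac{289}{18}} = \frac{18}{289}$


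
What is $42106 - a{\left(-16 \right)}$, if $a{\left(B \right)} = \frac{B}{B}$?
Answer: $42105$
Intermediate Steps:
$a{\left(B \right)} = 1$
$42106 - a{\left(-16 \right)} = 42106 - 1 = 42105$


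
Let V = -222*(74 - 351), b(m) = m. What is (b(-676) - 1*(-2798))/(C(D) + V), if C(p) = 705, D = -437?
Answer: 2122/62199 ≈ 0.034116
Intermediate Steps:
V = 61494 (V = -222*(-277) = 61494)
(b(-676) - 1*(-2798))/(C(D) + V) = (-676 - 1*(-2798))/(705 + 61494) = (-676 + 2798)/62199 = 2122*(1/62199) = 2122/62199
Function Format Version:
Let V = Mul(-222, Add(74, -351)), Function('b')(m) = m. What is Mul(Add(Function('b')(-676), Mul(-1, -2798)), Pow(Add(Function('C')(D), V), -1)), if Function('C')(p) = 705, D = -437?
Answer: Rational(2122, 62199) ≈ 0.034116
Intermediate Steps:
V = 61494 (V = Mul(-222, -277) = 61494)
Mul(Add(Function('b')(-676), Mul(-1, -2798)), Pow(Add(Function('C')(D), V), -1)) = Mul(Add(-676, Mul(-1, -2798)), Pow(Add(705, 61494), -1)) = Mul(Add(-676, 2798), Pow(62199, -1)) = Mul(2122, Rational(1, 62199)) = Rational(2122, 62199)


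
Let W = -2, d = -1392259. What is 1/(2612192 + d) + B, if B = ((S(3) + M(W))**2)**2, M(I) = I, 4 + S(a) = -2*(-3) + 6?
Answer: 1581033169/1219933 ≈ 1296.0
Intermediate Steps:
S(a) = 8 (S(a) = -4 + (-2*(-3) + 6) = -4 + (6 + 6) = -4 + 12 = 8)
B = 1296 (B = ((8 - 2)**2)**2 = (6**2)**2 = 36**2 = 1296)
1/(2612192 + d) + B = 1/(2612192 - 1392259) + 1296 = 1/1219933 + 1296 = 1581033169/1219933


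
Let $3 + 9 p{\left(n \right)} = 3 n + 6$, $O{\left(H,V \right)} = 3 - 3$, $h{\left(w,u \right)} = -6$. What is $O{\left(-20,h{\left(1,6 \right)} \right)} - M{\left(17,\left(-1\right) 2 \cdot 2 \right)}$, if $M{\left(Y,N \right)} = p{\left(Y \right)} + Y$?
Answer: $-23$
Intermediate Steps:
$O{\left(H,V \right)} = 0$
$p{\left(n \right)} = \frac{1}{3} + \frac{n}{3}$ ($p{\left(n \right)} = - \frac{1}{3} + \frac{3 n + 6}{9} = - \frac{1}{3} + \frac{6 + 3 n}{9} = - \frac{1}{3} + \left(\frac{2}{3} + \frac{n}{3}\right) = \frac{1}{3} + \frac{n}{3}$)
$M{\left(Y,N \right)} = \frac{1}{3} + \frac{4 Y}{3}$ ($M{\left(Y,N \right)} = \left(\frac{1}{3} + \frac{Y}{3}\right) + Y = \frac{1}{3} + \frac{4 Y}{3}$)
$O{\left(-20,h{\left(1,6 \right)} \right)} - M{\left(17,\left(-1\right) 2 \cdot 2 \right)} = 0 - \left(\frac{1}{3} + \frac{4}{3} \cdot 17\right) = 0 - \left(\frac{1}{3} + \frac{68}{3}\right) = 0 - 23 = -23$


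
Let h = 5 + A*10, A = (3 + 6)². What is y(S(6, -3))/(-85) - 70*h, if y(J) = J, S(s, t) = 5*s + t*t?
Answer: -4849289/85 ≈ -57050.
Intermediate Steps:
S(s, t) = t² + 5*s (S(s, t) = 5*s + t² = t² + 5*s)
A = 81 (A = 9² = 81)
h = 815 (h = 5 + 81*10 = 5 + 810 = 815)
y(S(6, -3))/(-85) - 70*h = ((-3)² + 5*6)/(-85) - 70*815 = (9 + 30)*(-1/85) - 57050 = 39*(-1/85) - 57050 = -39/85 - 57050 = -4849289/85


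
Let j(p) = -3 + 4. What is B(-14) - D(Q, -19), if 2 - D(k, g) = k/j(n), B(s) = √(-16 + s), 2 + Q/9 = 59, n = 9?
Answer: 511 + I*√30 ≈ 511.0 + 5.4772*I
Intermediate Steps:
j(p) = 1
Q = 513 (Q = -18 + 9*59 = -18 + 531 = 513)
D(k, g) = 2 - k (D(k, g) = 2 - k/1 = 2 - k)
B(-14) - D(Q, -19) = √(-16 - 14) - (2 - 1*513) = √(-30) - (2 - 513) = I*√30 - 1*(-511) = I*√30 + 511 = 511 + I*√30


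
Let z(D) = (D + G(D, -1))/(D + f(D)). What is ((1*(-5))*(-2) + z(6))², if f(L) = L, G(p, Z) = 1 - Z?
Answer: 1024/9 ≈ 113.78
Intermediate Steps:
z(D) = (2 + D)/(2*D) (z(D) = (D + (1 - 1*(-1)))/(D + D) = (D + (1 + 1))/((2*D)) = (D + 2)*(1/(2*D)) = (2 + D)*(1/(2*D)) = (2 + D)/(2*D))
((1*(-5))*(-2) + z(6))² = ((1*(-5))*(-2) + (½)*(2 + 6)/6)² = (-5*(-2) + (½)*(⅙)*8)² = (10 + ⅔)² = (32/3)² = 1024/9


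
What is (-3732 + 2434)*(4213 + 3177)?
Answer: -9592220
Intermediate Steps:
(-3732 + 2434)*(4213 + 3177) = -1298*7390 = -9592220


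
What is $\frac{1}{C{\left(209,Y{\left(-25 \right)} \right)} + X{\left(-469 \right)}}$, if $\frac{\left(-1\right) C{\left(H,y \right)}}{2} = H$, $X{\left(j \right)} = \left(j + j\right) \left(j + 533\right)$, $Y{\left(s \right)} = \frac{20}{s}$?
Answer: $- \frac{1}{60450} \approx -1.6543 \cdot 10^{-5}$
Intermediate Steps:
$X{\left(j \right)} = 2 j \left(533 + j\right)$
$C{\left(H,y \right)} = - 2 H$
$\frac{1}{C{\left(209,Y{\left(-25 \right)} \right)} + X{\left(-469 \right)}} = \frac{1}{\left(-2\right) 209 + 2 \left(-469\right) \left(533 - 469\right)} = \frac{1}{-418 + 2 \left(-469\right) 64} = \frac{1}{-418 - 60032} = \frac{1}{-60450} = - \frac{1}{60450}$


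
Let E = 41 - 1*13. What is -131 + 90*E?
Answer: 2389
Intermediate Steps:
E = 28 (E = 41 - 13 = 28)
-131 + 90*E = -131 + 90*28 = -131 + 2520 = 2389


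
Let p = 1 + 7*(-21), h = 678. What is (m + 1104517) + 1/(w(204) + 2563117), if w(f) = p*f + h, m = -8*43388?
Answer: 1919292873544/2534011 ≈ 7.5741e+5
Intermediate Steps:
m = -347104
p = -146 (p = 1 - 147 = -146)
w(f) = 678 - 146*f (w(f) = -146*f + 678 = 678 - 146*f)
(m + 1104517) + 1/(w(204) + 2563117) = (-347104 + 1104517) + 1/((678 - 146*204) + 2563117) = 757413 + 1/((678 - 29784) + 2563117) = 757413 + 1/(-29106 + 2563117) = 757413 + 1/2534011 = 1919292873544/2534011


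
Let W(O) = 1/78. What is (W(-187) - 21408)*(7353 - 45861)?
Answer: 10716924014/13 ≈ 8.2438e+8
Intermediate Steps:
W(O) = 1/78
(W(-187) - 21408)*(7353 - 45861) = (1/78 - 21408)*(7353 - 45861) = -1669823/78*(-38508) = 10716924014/13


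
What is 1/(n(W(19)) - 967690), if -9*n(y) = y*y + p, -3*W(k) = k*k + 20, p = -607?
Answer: -3/2908244 ≈ -1.0316e-6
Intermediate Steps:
W(k) = -20/3 - k²/3 (W(k) = -(k*k + 20)/3 = -(k² + 20)/3 = -(20 + k²)/3 = -20/3 - k²/3)
n(y) = 607/9 - y²/9 (n(y) = -(y*y - 607)/9 = -(y² - 607)/9 = -(-607 + y²)/9 = 607/9 - y²/9)
1/(n(W(19)) - 967690) = 1/((607/9 - (-20/3 - ⅓*19²)²/9) - 967690) = 1/((607/9 - (-20/3 - ⅓*361)²/9) - 967690) = 1/((607/9 - (-20/3 - 361/3)²/9) - 967690) = 1/((607/9 - ⅑*(-127)²) - 967690) = 1/((607/9 - ⅑*16129) - 967690) = 1/((607/9 - 16129/9) - 967690) = 1/(-5174/3 - 967690) = 1/(-2908244/3) = -3/2908244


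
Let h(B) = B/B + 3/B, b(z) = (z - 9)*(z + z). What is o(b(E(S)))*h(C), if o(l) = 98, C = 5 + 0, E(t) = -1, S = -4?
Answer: 784/5 ≈ 156.80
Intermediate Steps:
b(z) = 2*z*(-9 + z) (b(z) = (-9 + z)*(2*z) = 2*z*(-9 + z))
C = 5
h(B) = 1 + 3/B
o(b(E(S)))*h(C) = 98*((3 + 5)/5) = 98*((⅕)*8) = 98*(8/5) = 784/5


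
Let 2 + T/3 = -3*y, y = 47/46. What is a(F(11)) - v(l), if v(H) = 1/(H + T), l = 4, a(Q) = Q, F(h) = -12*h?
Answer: -67934/515 ≈ -131.91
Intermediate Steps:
y = 47/46 (y = 47*(1/46) = 47/46 ≈ 1.0217)
T = -699/46 (T = -6 + 3*(-3*47/46) = -6 + 3*(-141/46) = -6 - 423/46 = -699/46 ≈ -15.196)
v(H) = 1/(-699/46 + H) (v(H) = 1/(H - 699/46) = 1/(-699/46 + H))
a(F(11)) - v(l) = -12*11 - 46/(-699 + 46*4) = -132 - 46/(-699 + 184) = -132 - 46/(-515) = -132 - 46*(-1)/515 = -132 - 1*(-46/515) = -132 + 46/515 = -67934/515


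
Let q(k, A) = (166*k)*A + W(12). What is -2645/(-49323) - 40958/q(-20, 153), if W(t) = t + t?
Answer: 560610359/4175487888 ≈ 0.13426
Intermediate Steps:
W(t) = 2*t
q(k, A) = 24 + 166*A*k (q(k, A) = (166*k)*A + 2*12 = 166*A*k + 24 = 24 + 166*A*k)
-2645/(-49323) - 40958/q(-20, 153) = -2645/(-49323) - 40958/(24 + 166*153*(-20)) = -2645*(-1/49323) - 40958/(24 - 507960) = 2645/49323 - 40958/(-507936) = 2645/49323 - 40958*(-1/507936) = 2645/49323 + 20479/253968 = 560610359/4175487888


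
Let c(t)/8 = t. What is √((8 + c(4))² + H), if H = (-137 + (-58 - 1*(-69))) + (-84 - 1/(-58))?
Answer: √4676018/58 ≈ 37.283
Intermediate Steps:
c(t) = 8*t
H = -12179/58 (H = (-137 + (-58 + 69)) + (-84 - 1*(-1/58)) = (-137 + 11) + (-84 + 1/58) = -126 - 4871/58 = -12179/58 ≈ -209.98)
√((8 + c(4))² + H) = √((8 + 8*4)² - 12179/58) = √((8 + 32)² - 12179/58) = √(40² - 12179/58) = √(1600 - 12179/58) = √(80621/58) = √4676018/58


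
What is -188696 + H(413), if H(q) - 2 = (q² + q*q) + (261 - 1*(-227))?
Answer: 152932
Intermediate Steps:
H(q) = 490 + 2*q² (H(q) = 2 + ((q² + q*q) + (261 - 1*(-227))) = 2 + ((q² + q²) + (261 + 227)) = 2 + (2*q² + 488) = 2 + (488 + 2*q²) = 490 + 2*q²)
-188696 + H(413) = -188696 + (490 + 2*413²) = -188696 + (490 + 2*170569) = -188696 + (490 + 341138) = -188696 + 341628 = 152932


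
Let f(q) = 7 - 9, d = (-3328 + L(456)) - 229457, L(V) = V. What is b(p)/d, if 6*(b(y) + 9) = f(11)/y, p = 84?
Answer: 2269/58546908 ≈ 3.8755e-5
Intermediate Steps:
d = -232329 (d = (-3328 + 456) - 229457 = -2872 - 229457 = -232329)
f(q) = -2
b(y) = -9 - 1/(3*y) (b(y) = -9 + (-2/y)/6 = -9 - 1/(3*y))
b(p)/d = (-9 - ⅓/84)/(-232329) = (-9 - ⅓*1/84)*(-1/232329) = (-9 - 1/252)*(-1/232329) = -2269/252*(-1/232329) = 2269/58546908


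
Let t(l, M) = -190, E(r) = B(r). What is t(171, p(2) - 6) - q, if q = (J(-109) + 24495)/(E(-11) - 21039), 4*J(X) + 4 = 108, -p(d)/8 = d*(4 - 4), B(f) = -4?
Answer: -3973649/21043 ≈ -188.83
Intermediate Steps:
E(r) = -4
p(d) = 0 (p(d) = -8*d*(4 - 4) = -8*d*0 = -8*0 = 0)
J(X) = 26 (J(X) = -1 + (¼)*108 = -1 + 27 = 26)
q = -24521/21043 (q = (26 + 24495)/(-4 - 21039) = 24521/(-21043) = 24521*(-1/21043) = -24521/21043 ≈ -1.1653)
t(171, p(2) - 6) - q = -190 - 1*(-24521/21043) = -190 + 24521/21043 = -3973649/21043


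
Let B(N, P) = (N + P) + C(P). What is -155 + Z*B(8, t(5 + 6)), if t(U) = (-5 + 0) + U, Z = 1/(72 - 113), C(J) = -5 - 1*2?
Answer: -6362/41 ≈ -155.17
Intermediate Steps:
C(J) = -7 (C(J) = -5 - 2 = -7)
Z = -1/41 (Z = 1/(-41) = -1/41 ≈ -0.024390)
t(U) = -5 + U
B(N, P) = -7 + N + P (B(N, P) = (N + P) - 7 = -7 + N + P)
-155 + Z*B(8, t(5 + 6)) = -155 - (-7 + 8 + (-5 + (5 + 6)))/41 = -155 - (-7 + 8 + (-5 + 11))/41 = -155 - (-7 + 8 + 6)/41 = -155 - 1/41*7 = -155 - 7/41 = -6362/41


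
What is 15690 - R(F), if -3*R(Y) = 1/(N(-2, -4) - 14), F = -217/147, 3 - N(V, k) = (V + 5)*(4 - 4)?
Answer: 517769/33 ≈ 15690.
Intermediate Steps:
N(V, k) = 3 (N(V, k) = 3 - (V + 5)*(4 - 4) = 3 - (5 + V)*0 = 3 - 1*0 = 3 + 0 = 3)
F = -31/21 (F = -217*1/147 = -31/21 ≈ -1.4762)
R(Y) = 1/33 (R(Y) = -1/(3*(3 - 14)) = -⅓/(-11) = -⅓*(-1/11) = 1/33)
15690 - R(F) = 15690 - 1*1/33 = 15690 - 1/33 = 517769/33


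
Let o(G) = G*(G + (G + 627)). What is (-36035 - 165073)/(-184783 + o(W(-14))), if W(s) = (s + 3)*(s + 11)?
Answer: 100554/80957 ≈ 1.2421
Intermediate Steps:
W(s) = (3 + s)*(11 + s)
o(G) = G*(627 + 2*G) (o(G) = G*(G + (627 + G)) = G*(627 + 2*G))
(-36035 - 165073)/(-184783 + o(W(-14))) = (-36035 - 165073)/(-184783 + (33 + (-14)² + 14*(-14))*(627 + 2*(33 + (-14)² + 14*(-14)))) = -201108/(-184783 + (33 + 196 - 196)*(627 + 2*(33 + 196 - 196))) = -201108/(-184783 + 33*(627 + 2*33)) = -201108/(-184783 + 33*(627 + 66)) = -201108/(-184783 + 33*693) = -201108/(-184783 + 22869) = -201108/(-161914) = -201108*(-1/161914) = 100554/80957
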